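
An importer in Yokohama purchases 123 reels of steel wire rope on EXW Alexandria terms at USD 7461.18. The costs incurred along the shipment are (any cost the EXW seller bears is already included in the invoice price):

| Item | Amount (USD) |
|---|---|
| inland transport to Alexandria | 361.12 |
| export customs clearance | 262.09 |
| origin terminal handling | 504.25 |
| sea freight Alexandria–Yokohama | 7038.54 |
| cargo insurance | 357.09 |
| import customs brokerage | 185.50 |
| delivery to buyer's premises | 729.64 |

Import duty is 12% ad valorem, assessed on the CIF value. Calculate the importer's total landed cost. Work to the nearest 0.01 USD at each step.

Total landed cost: USD 18817.52

EXW: the seller makes goods available at their premises; the buyer bears all onward costs.
CIF value = EXW price + inland to port + export clearance + origin terminal + freight + insurance = 7461.18 + 361.12 + 262.09 + 504.25 + 7038.54 + 357.09 = 15984.27
Import duty = 15984.27 × 12% = 1918.11
Buyer bears: inland to port 361.12 + export clearance 262.09 + origin terminal 504.25 + freight 7038.54 + insurance 357.09 + brokerage 185.50 + delivery 729.64 + duty 1918.11 = 11356.34
Landed cost = invoice 7461.18 + 11356.34 = 18817.52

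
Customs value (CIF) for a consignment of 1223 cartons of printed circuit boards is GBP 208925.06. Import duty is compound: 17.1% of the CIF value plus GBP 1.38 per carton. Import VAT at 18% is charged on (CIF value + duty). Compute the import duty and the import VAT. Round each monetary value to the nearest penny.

Import duty: GBP 37413.93; import VAT: GBP 44341.02

Ad valorem component: 208925.06 × 17.1% = 35726.19
Specific component: 1223 × 1.38 = 1687.74
Import duty = 35726.19 + 1687.74 = 37413.93
VAT base = CIF + duty = 208925.06 + 37413.93 = 246338.99
Import VAT = 246338.99 × 18% = 44341.02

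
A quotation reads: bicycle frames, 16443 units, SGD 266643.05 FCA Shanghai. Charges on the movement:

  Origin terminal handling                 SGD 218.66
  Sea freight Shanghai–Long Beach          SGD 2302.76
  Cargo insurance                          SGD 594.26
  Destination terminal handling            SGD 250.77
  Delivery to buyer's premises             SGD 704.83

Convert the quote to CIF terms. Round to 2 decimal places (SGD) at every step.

Not relevant to the conversion: delivery, destination terminal — on the buyer under both terms; not part of either seller's price.
From FCA to CIF, the seller additionally bears: origin terminal, freight, insurance.
CIF price = 266643.05 + 218.66 + 2302.76 + 594.26 = 269758.73

CIF price: SGD 269758.73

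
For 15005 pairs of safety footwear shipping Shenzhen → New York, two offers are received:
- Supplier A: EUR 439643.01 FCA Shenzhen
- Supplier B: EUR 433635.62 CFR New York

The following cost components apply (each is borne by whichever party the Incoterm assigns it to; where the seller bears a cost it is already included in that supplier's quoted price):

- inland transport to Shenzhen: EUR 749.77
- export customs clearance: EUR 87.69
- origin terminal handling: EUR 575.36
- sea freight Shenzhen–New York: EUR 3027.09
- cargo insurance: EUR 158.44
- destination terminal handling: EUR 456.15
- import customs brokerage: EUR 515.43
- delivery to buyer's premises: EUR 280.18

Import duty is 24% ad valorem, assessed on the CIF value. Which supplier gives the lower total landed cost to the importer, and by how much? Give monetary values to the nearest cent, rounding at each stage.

Supplier A (FCA):
CIF value = FCA price + origin terminal + freight + insurance = 439643.01 + 575.36 + 3027.09 + 158.44 = 443403.90
Import duty = 443403.90 × 24% = 106416.94
Buyer bears (A): 575.36 + 3027.09 + 158.44 + 456.15 + 515.43 + 280.18 = 5012.65
Landed cost (A) = invoice 439643.01 + 5012.65 + duty 106416.94 = 551072.60
Supplier B (CFR):
CIF value = CFR price + insurance = 433635.62 + 158.44 = 433794.06
Import duty = 433794.06 × 24% = 104110.57
Buyer bears (B): 158.44 + 456.15 + 515.43 + 280.18 = 1410.20
Landed cost (B) = invoice 433635.62 + 1410.20 + duty 104110.57 = 539156.39
Difference = |551072.60 − 539156.39| = 11916.21

Supplier B is cheaper by EUR 11916.21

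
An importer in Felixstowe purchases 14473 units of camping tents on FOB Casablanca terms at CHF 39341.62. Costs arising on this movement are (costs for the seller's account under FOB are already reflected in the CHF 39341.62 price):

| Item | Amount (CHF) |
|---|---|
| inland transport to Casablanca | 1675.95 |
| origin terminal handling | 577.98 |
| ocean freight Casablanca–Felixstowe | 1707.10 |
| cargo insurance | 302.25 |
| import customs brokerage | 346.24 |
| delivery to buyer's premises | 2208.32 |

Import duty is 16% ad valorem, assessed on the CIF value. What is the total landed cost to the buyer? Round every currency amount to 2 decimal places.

Total landed cost: CHF 50521.69

FOB: the seller bears costs until goods are on board at the origin port; the buyer bears freight, insurance and all costs thereafter.
Already in the invoice (seller's account under FOB): inland to port, origin terminal — exclude.
CIF value = FOB price + freight + insurance = 39341.62 + 1707.10 + 302.25 = 41350.97
Import duty = 41350.97 × 16% = 6616.16
Buyer bears: freight 1707.10 + insurance 302.25 + brokerage 346.24 + delivery 2208.32 + duty 6616.16 = 11180.07
Landed cost = invoice 39341.62 + 11180.07 = 50521.69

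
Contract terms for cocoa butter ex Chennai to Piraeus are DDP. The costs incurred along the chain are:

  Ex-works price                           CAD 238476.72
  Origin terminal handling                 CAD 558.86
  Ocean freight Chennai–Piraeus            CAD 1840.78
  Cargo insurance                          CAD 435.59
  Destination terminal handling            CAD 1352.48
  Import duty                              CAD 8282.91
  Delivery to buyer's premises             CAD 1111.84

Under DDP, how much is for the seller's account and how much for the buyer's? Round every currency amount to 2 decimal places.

Seller: CAD 252059.18; buyer: CAD 0.00

DDP: the seller bears all costs including import duty.
Seller's account: goods 238476.72 + origin terminal 558.86 + freight 1840.78 + insurance 435.59 + destination terminal 1352.48 + duty 8282.91 + delivery 1111.84 = 252059.18
Buyer's account: 0.00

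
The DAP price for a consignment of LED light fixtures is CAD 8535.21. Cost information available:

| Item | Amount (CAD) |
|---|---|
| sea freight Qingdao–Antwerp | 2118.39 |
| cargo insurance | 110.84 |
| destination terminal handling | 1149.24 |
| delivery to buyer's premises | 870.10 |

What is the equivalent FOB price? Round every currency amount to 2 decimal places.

FOB price: CAD 4286.64

From DAP to FOB, the seller no longer bears: freight, insurance, destination terminal, delivery.
FOB price = 8535.21 − 2118.39 − 110.84 − 1149.24 − 870.10 = 4286.64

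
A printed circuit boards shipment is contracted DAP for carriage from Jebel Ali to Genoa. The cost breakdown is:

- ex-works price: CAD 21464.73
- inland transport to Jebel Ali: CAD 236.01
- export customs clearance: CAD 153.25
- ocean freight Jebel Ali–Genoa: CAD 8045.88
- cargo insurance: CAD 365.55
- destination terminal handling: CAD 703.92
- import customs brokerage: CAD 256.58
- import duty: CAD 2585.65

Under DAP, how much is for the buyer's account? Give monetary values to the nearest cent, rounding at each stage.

DAP: the seller bears all costs to the named destination except import duty and clearance.
Seller's account: goods 21464.73 + inland to port 236.01 + export clearance 153.25 + freight 8045.88 + insurance 365.55 + destination terminal 703.92 = 30969.34
Buyer's account: brokerage 256.58 + duty 2585.65 = 2842.23

Buyer's account: CAD 2842.23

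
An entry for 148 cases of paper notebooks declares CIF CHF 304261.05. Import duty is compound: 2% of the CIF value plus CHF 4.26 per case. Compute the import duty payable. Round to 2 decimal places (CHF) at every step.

Ad valorem component: 304261.05 × 2% = 6085.22
Specific component: 148 × 4.26 = 630.48
Import duty = 6085.22 + 630.48 = 6715.70

Import duty: CHF 6715.70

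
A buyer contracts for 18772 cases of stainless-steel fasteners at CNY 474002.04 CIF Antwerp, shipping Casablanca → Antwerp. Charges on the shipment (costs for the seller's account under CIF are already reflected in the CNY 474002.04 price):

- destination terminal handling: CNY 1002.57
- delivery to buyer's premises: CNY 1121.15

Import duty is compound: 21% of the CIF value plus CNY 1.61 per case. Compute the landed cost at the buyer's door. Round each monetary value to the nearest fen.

Total landed cost: CNY 605889.11

CIF: the seller pays costs through ocean freight and marine insurance to the destination port.
The CIF price already equals the CIF value: 474002.04
Ad valorem component: 474002.04 × 21% = 99540.43
Specific component: 18772 × 1.61 = 30222.92
Import duty = 99540.43 + 30222.92 = 129763.35
Buyer bears: destination terminal 1002.57 + delivery 1121.15 + duty 129763.35 = 131887.07
Landed cost = invoice 474002.04 + 131887.07 = 605889.11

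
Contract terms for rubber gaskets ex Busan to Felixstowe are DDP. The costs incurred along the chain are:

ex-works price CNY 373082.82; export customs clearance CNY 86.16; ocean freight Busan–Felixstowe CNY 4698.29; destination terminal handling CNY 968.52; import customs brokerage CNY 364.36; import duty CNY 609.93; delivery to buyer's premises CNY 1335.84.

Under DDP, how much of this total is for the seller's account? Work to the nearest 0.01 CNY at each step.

Seller's account: CNY 381145.92

DDP: the seller bears all costs including import duty.
Seller's account: goods 373082.82 + export clearance 86.16 + freight 4698.29 + destination terminal 968.52 + brokerage 364.36 + duty 609.93 + delivery 1335.84 = 381145.92
Buyer's account: 0.00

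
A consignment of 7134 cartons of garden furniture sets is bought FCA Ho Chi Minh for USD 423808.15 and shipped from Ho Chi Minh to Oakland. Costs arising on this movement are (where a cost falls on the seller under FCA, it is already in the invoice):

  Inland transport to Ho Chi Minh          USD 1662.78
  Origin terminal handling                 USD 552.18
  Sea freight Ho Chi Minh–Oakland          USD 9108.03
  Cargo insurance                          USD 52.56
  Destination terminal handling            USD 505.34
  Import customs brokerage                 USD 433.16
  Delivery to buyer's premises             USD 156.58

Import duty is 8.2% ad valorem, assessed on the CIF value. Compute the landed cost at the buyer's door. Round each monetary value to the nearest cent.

Total landed cost: USD 470164.72

FCA: the seller delivers export-cleared goods to the carrier; the buyer bears costs from that point.
Already in the invoice (seller's account under FCA): inland to port — exclude.
CIF value = FCA price + origin terminal + freight + insurance = 423808.15 + 552.18 + 9108.03 + 52.56 = 433520.92
Import duty = 433520.92 × 8.2% = 35548.72
Buyer bears: origin terminal 552.18 + freight 9108.03 + insurance 52.56 + destination terminal 505.34 + brokerage 433.16 + delivery 156.58 + duty 35548.72 = 46356.57
Landed cost = invoice 423808.15 + 46356.57 = 470164.72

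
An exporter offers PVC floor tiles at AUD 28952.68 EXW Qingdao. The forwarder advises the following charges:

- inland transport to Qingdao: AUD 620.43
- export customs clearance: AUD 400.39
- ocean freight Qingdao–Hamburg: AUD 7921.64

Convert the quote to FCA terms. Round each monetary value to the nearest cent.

Not relevant to the conversion: freight — on the buyer under both terms; not part of either seller's price.
From EXW to FCA, the seller additionally bears: inland to port, export clearance.
FCA price = 28952.68 + 620.43 + 400.39 = 29973.50

FCA price: AUD 29973.50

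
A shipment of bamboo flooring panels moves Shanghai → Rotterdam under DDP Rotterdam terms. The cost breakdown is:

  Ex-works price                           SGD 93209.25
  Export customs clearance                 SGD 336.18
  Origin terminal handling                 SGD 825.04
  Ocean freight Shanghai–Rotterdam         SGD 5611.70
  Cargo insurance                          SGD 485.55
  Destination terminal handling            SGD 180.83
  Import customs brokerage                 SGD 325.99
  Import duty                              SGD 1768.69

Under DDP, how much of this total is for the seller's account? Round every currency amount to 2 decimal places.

DDP: the seller bears all costs including import duty.
Seller's account: goods 93209.25 + export clearance 336.18 + origin terminal 825.04 + freight 5611.70 + insurance 485.55 + destination terminal 180.83 + brokerage 325.99 + duty 1768.69 = 102743.23
Buyer's account: 0.00

Seller's account: SGD 102743.23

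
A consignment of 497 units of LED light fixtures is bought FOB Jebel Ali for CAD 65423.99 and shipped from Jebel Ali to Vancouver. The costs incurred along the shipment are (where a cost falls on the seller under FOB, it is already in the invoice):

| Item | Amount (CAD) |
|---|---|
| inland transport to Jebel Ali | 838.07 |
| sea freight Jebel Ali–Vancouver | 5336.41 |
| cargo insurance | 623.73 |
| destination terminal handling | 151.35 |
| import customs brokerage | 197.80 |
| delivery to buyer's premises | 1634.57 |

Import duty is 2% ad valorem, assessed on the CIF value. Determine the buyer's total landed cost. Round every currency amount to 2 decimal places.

FOB: the seller bears costs until goods are on board at the origin port; the buyer bears freight, insurance and all costs thereafter.
Already in the invoice (seller's account under FOB): inland to port — exclude.
CIF value = FOB price + freight + insurance = 65423.99 + 5336.41 + 623.73 = 71384.13
Import duty = 71384.13 × 2% = 1427.68
Buyer bears: freight 5336.41 + insurance 623.73 + destination terminal 151.35 + brokerage 197.80 + delivery 1634.57 + duty 1427.68 = 9371.54
Landed cost = invoice 65423.99 + 9371.54 = 74795.53

Total landed cost: CAD 74795.53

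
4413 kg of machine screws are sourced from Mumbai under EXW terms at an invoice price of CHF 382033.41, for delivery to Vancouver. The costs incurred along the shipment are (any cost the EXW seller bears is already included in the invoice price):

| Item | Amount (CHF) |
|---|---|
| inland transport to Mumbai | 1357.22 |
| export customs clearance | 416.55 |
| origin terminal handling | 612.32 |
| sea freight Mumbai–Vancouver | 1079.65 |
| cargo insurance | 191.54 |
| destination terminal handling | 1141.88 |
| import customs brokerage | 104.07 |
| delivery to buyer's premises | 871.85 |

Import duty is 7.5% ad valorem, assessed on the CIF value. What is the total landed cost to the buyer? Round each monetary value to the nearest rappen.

EXW: the seller makes goods available at their premises; the buyer bears all onward costs.
CIF value = EXW price + inland to port + export clearance + origin terminal + freight + insurance = 382033.41 + 1357.22 + 416.55 + 612.32 + 1079.65 + 191.54 = 385690.69
Import duty = 385690.69 × 7.5% = 28926.80
Buyer bears: inland to port 1357.22 + export clearance 416.55 + origin terminal 612.32 + freight 1079.65 + insurance 191.54 + destination terminal 1141.88 + brokerage 104.07 + delivery 871.85 + duty 28926.80 = 34701.88
Landed cost = invoice 382033.41 + 34701.88 = 416735.29

Total landed cost: CHF 416735.29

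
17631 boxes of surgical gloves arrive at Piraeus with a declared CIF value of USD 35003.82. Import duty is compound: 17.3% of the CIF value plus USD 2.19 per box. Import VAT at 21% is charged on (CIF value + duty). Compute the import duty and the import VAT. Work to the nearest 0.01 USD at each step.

Ad valorem component: 35003.82 × 17.3% = 6055.66
Specific component: 17631 × 2.19 = 38611.89
Import duty = 6055.66 + 38611.89 = 44667.55
VAT base = CIF + duty = 35003.82 + 44667.55 = 79671.37
Import VAT = 79671.37 × 21% = 16730.99

Import duty: USD 44667.55; import VAT: USD 16730.99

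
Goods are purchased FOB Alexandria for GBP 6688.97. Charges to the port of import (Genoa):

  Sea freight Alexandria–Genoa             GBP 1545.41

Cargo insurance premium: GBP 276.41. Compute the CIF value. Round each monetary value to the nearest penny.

CIF = FOB price + freight + insurance
CIF = 6688.97 + 1545.41 + 276.41 = 8510.79

CIF value: GBP 8510.79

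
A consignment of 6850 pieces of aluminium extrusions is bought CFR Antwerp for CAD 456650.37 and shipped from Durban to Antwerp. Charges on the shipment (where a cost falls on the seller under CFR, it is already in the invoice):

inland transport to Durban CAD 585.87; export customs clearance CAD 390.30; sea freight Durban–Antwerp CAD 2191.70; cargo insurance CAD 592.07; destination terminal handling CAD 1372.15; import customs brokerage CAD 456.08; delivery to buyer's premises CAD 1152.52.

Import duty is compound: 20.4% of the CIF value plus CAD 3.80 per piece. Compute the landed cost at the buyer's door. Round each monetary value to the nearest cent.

CFR: the seller pays costs through ocean freight to the destination port, but not insurance.
Already in the invoice (seller's account under CFR): inland to port, export clearance, freight — exclude.
CIF value = CFR price + insurance = 456650.37 + 592.07 = 457242.44
Ad valorem component: 457242.44 × 20.4% = 93277.46
Specific component: 6850 × 3.80 = 26030.00
Import duty = 93277.46 + 26030.00 = 119307.46
Buyer bears: insurance 592.07 + destination terminal 1372.15 + brokerage 456.08 + delivery 1152.52 + duty 119307.46 = 122880.28
Landed cost = invoice 456650.37 + 122880.28 = 579530.65

Total landed cost: CAD 579530.65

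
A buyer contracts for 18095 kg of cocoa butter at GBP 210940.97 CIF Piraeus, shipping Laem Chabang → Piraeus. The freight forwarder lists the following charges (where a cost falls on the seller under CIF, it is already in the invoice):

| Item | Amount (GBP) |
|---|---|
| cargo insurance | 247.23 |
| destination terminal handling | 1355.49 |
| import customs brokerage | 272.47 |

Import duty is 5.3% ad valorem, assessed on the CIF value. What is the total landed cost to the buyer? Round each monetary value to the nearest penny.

Total landed cost: GBP 223748.80

CIF: the seller pays costs through ocean freight and marine insurance to the destination port.
Already in the invoice (seller's account under CIF): insurance — exclude.
The CIF price already equals the CIF value: 210940.97
Import duty = 210940.97 × 5.3% = 11179.87
Buyer bears: destination terminal 1355.49 + brokerage 272.47 + duty 11179.87 = 12807.83
Landed cost = invoice 210940.97 + 12807.83 = 223748.80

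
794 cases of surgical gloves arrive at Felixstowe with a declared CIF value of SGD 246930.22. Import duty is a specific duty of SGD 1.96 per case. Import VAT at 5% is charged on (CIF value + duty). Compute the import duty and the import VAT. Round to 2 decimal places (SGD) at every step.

Import duty = 794 × 1.96 = 1556.24
VAT base = CIF + duty = 246930.22 + 1556.24 = 248486.46
Import VAT = 248486.46 × 5% = 12424.32

Import duty: SGD 1556.24; import VAT: SGD 12424.32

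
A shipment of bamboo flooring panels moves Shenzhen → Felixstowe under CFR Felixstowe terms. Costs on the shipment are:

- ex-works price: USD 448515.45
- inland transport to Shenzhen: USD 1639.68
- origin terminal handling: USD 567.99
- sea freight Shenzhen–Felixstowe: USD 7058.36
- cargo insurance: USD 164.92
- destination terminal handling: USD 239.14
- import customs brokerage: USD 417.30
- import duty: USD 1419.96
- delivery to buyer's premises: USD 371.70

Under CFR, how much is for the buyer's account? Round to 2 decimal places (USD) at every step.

Buyer's account: USD 2613.02

CFR: the seller pays costs through ocean freight to the destination port, but not insurance.
Seller's account: goods 448515.45 + inland to port 1639.68 + origin terminal 567.99 + freight 7058.36 = 457781.48
Buyer's account: insurance 164.92 + destination terminal 239.14 + brokerage 417.30 + duty 1419.96 + delivery 371.70 = 2613.02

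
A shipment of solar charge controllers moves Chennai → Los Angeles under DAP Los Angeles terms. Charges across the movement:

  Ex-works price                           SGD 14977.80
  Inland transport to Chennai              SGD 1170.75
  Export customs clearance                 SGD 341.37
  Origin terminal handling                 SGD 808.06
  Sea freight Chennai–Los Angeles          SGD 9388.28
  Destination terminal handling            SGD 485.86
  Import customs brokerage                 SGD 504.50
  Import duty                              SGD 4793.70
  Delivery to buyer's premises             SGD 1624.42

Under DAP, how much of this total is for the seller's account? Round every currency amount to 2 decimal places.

DAP: the seller bears all costs to the named destination except import duty and clearance.
Seller's account: goods 14977.80 + inland to port 1170.75 + export clearance 341.37 + origin terminal 808.06 + freight 9388.28 + destination terminal 485.86 + delivery 1624.42 = 28796.54
Buyer's account: brokerage 504.50 + duty 4793.70 = 5298.20

Seller's account: SGD 28796.54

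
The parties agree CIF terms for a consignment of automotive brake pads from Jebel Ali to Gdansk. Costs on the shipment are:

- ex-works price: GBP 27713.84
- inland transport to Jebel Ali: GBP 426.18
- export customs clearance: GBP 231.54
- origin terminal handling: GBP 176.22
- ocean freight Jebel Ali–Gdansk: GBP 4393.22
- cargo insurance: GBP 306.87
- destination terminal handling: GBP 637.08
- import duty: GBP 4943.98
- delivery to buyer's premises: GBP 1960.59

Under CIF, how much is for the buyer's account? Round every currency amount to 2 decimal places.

Buyer's account: GBP 7541.65

CIF: the seller pays costs through ocean freight and marine insurance to the destination port.
Seller's account: goods 27713.84 + inland to port 426.18 + export clearance 231.54 + origin terminal 176.22 + freight 4393.22 + insurance 306.87 = 33247.87
Buyer's account: destination terminal 637.08 + duty 4943.98 + delivery 1960.59 = 7541.65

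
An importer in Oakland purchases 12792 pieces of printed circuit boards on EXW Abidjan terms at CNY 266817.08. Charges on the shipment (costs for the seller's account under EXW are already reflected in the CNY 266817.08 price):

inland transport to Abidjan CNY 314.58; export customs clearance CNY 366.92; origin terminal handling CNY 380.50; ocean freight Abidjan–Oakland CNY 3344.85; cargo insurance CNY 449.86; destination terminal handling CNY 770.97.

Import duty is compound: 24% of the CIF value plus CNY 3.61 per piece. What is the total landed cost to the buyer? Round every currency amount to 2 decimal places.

Total landed cost: CNY 383825.59

EXW: the seller makes goods available at their premises; the buyer bears all onward costs.
CIF value = EXW price + inland to port + export clearance + origin terminal + freight + insurance = 266817.08 + 314.58 + 366.92 + 380.50 + 3344.85 + 449.86 = 271673.79
Ad valorem component: 271673.79 × 24% = 65201.71
Specific component: 12792 × 3.61 = 46179.12
Import duty = 65201.71 + 46179.12 = 111380.83
Buyer bears: inland to port 314.58 + export clearance 366.92 + origin terminal 380.50 + freight 3344.85 + insurance 449.86 + destination terminal 770.97 + duty 111380.83 = 117008.51
Landed cost = invoice 266817.08 + 117008.51 = 383825.59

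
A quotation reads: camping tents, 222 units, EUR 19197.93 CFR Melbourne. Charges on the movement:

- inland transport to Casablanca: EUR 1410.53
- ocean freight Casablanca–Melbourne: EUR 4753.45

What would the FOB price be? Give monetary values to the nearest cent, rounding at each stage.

Not relevant to the conversion: inland to port — on the seller under both CFR and FOB; already in the CFR price and stays in the FOB price.
From CFR to FOB, the seller no longer bears: freight.
FOB price = 19197.93 − 4753.45 = 14444.48

FOB price: EUR 14444.48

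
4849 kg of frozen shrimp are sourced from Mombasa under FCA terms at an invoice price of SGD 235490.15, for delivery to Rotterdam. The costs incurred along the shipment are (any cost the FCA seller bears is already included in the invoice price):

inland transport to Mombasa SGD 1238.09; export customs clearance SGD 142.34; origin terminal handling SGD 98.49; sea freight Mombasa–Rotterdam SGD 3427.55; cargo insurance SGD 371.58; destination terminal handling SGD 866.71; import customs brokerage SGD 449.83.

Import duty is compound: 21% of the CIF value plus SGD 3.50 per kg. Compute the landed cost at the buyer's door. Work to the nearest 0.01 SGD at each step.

Total landed cost: SGD 307947.24

FCA: the seller delivers export-cleared goods to the carrier; the buyer bears costs from that point.
Already in the invoice (seller's account under FCA): inland to port, export clearance — exclude.
CIF value = FCA price + origin terminal + freight + insurance = 235490.15 + 98.49 + 3427.55 + 371.58 = 239387.77
Ad valorem component: 239387.77 × 21% = 50271.43
Specific component: 4849 × 3.50 = 16971.50
Import duty = 50271.43 + 16971.50 = 67242.93
Buyer bears: origin terminal 98.49 + freight 3427.55 + insurance 371.58 + destination terminal 866.71 + brokerage 449.83 + duty 67242.93 = 72457.09
Landed cost = invoice 235490.15 + 72457.09 = 307947.24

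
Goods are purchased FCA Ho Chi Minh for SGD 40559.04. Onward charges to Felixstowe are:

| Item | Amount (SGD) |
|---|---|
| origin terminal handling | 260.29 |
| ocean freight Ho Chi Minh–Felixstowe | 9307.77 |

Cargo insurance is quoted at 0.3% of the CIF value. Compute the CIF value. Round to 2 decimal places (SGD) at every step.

CIF value: SGD 50277.93

Let C be the CIF value. C = FCA price + pre-shipment costs + freight + 0.3% × C
C − 0.3% × C = 40559.04 + 260.29 + 9307.77
0.997 × C = 50127.10
C = 50127.10 / 0.997 = 50277.93
Insurance premium = 0.3% × 50277.93 = 150.83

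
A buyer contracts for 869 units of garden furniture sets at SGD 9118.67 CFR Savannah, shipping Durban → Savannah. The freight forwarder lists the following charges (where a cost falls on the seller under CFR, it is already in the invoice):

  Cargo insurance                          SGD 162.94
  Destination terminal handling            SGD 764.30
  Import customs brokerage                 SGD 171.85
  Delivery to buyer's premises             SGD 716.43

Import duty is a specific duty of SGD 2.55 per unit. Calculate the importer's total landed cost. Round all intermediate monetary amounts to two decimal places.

Total landed cost: SGD 13150.14

CFR: the seller pays costs through ocean freight to the destination port, but not insurance.
CIF value = CFR price + insurance = 9118.67 + 162.94 = 9281.61
Import duty = 869 × 2.55 = 2215.95
Buyer bears: insurance 162.94 + destination terminal 764.30 + brokerage 171.85 + delivery 716.43 + duty 2215.95 = 4031.47
Landed cost = invoice 9118.67 + 4031.47 = 13150.14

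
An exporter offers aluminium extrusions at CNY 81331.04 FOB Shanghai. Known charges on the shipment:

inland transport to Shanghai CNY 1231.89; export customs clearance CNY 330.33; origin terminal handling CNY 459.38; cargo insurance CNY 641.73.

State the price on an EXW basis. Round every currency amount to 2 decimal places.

Not relevant to the conversion: insurance — on the buyer under both terms; not part of either seller's price.
From FOB to EXW, the seller no longer bears: inland to port, export clearance, origin terminal.
EXW price = 81331.04 − 1231.89 − 330.33 − 459.38 = 79309.44

EXW price: CNY 79309.44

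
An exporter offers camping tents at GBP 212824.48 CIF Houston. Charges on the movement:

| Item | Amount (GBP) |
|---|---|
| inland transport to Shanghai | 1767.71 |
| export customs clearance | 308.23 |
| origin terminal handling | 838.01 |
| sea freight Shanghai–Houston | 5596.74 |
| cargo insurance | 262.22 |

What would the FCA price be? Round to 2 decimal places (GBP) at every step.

Not relevant to the conversion: inland to port, export clearance — on the seller under both CIF and FCA; already in the CIF price and stays in the FCA price.
From CIF to FCA, the seller no longer bears: origin terminal, freight, insurance.
FCA price = 212824.48 − 838.01 − 5596.74 − 262.22 = 206127.51

FCA price: GBP 206127.51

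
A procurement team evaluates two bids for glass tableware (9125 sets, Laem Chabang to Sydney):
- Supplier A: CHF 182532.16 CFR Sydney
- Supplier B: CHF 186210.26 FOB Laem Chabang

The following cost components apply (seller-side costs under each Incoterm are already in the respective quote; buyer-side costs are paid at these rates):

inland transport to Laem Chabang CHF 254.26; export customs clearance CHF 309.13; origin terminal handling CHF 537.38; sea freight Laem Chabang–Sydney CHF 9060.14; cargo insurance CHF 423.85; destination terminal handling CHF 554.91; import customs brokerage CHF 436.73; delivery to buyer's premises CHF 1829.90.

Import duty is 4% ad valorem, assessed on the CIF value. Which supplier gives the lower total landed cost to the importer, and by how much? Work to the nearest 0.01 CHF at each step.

Supplier A is cheaper by CHF 13247.77

Supplier A (CFR):
CIF value = CFR price + insurance = 182532.16 + 423.85 = 182956.01
Import duty = 182956.01 × 4% = 7318.24
Buyer bears (A): 423.85 + 554.91 + 436.73 + 1829.90 = 3245.39
Landed cost (A) = invoice 182532.16 + 3245.39 + duty 7318.24 = 193095.79
Supplier B (FOB):
CIF value = FOB price + freight + insurance = 186210.26 + 9060.14 + 423.85 = 195694.25
Import duty = 195694.25 × 4% = 7827.77
Buyer bears (B): 9060.14 + 423.85 + 554.91 + 436.73 + 1829.90 = 12305.53
Landed cost (B) = invoice 186210.26 + 12305.53 + duty 7827.77 = 206343.56
Difference = |193095.79 − 206343.56| = 13247.77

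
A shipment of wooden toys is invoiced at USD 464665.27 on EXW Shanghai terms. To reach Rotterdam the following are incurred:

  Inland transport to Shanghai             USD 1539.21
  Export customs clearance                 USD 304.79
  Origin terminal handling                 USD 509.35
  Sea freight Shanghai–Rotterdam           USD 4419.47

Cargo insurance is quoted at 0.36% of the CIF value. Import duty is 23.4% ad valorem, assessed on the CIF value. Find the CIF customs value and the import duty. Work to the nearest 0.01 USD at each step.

Let C be the CIF value. C = EXW price + pre-shipment costs + freight + 0.36% × C
C − 0.36% × C = 464665.27 + 1539.21 + 304.79 + 509.35 + 4419.47
0.9964 × C = 471438.09
C = 471438.09 / 0.9964 = 473141.40
Insurance premium = 0.36% × 473141.40 = 1703.31
Import duty = 473141.40 × 23.4% = 110715.09

CIF value: USD 473141.40; import duty: USD 110715.09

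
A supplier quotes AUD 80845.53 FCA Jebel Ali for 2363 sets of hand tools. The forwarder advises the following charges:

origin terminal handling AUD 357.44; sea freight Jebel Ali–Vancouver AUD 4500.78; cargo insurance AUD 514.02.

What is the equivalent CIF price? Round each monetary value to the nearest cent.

From FCA to CIF, the seller additionally bears: origin terminal, freight, insurance.
CIF price = 80845.53 + 357.44 + 4500.78 + 514.02 = 86217.77

CIF price: AUD 86217.77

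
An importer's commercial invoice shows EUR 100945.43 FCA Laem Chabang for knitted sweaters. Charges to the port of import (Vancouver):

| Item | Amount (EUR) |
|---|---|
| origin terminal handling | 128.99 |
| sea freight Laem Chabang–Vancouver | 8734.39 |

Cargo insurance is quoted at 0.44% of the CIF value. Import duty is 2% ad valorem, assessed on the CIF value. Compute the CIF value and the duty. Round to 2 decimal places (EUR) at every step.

Let C be the CIF value. C = FCA price + pre-shipment costs + freight + 0.44% × C
C − 0.44% × C = 100945.43 + 128.99 + 8734.39
0.9956 × C = 109808.81
C = 109808.81 / 0.9956 = 110294.10
Insurance premium = 0.44% × 110294.10 = 485.29
Import duty = 110294.10 × 2% = 2205.88

CIF value: EUR 110294.10; import duty: EUR 2205.88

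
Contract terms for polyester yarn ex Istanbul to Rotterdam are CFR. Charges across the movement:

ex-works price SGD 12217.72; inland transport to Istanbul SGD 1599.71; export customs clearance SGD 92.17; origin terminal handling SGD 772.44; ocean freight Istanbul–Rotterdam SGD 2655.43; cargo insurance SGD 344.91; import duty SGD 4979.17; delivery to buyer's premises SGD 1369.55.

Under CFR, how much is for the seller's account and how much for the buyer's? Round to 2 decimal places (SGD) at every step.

CFR: the seller pays costs through ocean freight to the destination port, but not insurance.
Seller's account: goods 12217.72 + inland to port 1599.71 + export clearance 92.17 + origin terminal 772.44 + freight 2655.43 = 17337.47
Buyer's account: insurance 344.91 + duty 4979.17 + delivery 1369.55 = 6693.63

Seller: SGD 17337.47; buyer: SGD 6693.63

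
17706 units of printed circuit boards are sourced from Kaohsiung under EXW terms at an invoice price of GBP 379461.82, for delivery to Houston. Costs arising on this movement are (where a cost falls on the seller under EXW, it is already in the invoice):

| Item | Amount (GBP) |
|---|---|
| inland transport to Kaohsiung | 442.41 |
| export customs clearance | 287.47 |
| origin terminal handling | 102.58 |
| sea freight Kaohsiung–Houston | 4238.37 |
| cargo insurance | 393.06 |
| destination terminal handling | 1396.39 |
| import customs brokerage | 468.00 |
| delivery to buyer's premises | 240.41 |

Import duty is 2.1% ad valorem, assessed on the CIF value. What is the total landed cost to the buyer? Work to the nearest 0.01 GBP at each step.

EXW: the seller makes goods available at their premises; the buyer bears all onward costs.
CIF value = EXW price + inland to port + export clearance + origin terminal + freight + insurance = 379461.82 + 442.41 + 287.47 + 102.58 + 4238.37 + 393.06 = 384925.71
Import duty = 384925.71 × 2.1% = 8083.44
Buyer bears: inland to port 442.41 + export clearance 287.47 + origin terminal 102.58 + freight 4238.37 + insurance 393.06 + destination terminal 1396.39 + brokerage 468.00 + delivery 240.41 + duty 8083.44 = 15652.13
Landed cost = invoice 379461.82 + 15652.13 = 395113.95

Total landed cost: GBP 395113.95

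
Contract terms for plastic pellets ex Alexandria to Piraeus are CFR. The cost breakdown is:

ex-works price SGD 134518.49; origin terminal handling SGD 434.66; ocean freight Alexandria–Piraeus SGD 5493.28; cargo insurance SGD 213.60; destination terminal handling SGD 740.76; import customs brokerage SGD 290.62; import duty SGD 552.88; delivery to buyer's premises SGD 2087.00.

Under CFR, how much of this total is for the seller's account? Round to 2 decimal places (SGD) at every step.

CFR: the seller pays costs through ocean freight to the destination port, but not insurance.
Seller's account: goods 134518.49 + origin terminal 434.66 + freight 5493.28 = 140446.43
Buyer's account: insurance 213.60 + destination terminal 740.76 + brokerage 290.62 + duty 552.88 + delivery 2087.00 = 3884.86

Seller's account: SGD 140446.43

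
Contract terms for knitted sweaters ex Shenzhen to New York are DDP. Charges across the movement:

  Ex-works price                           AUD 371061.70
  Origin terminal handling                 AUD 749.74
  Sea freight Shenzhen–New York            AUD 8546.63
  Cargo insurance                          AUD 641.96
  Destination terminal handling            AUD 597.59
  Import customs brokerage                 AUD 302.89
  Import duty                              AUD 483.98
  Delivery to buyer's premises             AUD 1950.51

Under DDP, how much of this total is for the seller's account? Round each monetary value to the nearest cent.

DDP: the seller bears all costs including import duty.
Seller's account: goods 371061.70 + origin terminal 749.74 + freight 8546.63 + insurance 641.96 + destination terminal 597.59 + brokerage 302.89 + duty 483.98 + delivery 1950.51 = 384335.00
Buyer's account: 0.00

Seller's account: AUD 384335.00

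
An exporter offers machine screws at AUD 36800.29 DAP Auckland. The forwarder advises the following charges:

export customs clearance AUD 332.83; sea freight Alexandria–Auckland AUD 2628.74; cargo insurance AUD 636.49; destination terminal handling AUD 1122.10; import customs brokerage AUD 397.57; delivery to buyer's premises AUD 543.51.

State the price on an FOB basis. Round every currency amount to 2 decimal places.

FOB price: AUD 31869.45

Not relevant to the conversion: export clearance — on the seller under both DAP and FOB; already in the DAP price and stays in the FOB price. brokerage — on the buyer under both terms; not part of either seller's price.
From DAP to FOB, the seller no longer bears: freight, insurance, destination terminal, delivery.
FOB price = 36800.29 − 2628.74 − 636.49 − 1122.10 − 543.51 = 31869.45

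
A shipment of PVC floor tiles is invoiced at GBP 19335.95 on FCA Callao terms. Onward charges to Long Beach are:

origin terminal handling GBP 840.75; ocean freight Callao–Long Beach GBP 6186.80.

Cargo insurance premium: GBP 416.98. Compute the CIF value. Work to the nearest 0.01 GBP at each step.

CIF = FCA price + pre-shipment costs + freight + insurance
CIF = 19335.95 + 840.75 + 6186.80 + 416.98 = 26780.48

CIF value: GBP 26780.48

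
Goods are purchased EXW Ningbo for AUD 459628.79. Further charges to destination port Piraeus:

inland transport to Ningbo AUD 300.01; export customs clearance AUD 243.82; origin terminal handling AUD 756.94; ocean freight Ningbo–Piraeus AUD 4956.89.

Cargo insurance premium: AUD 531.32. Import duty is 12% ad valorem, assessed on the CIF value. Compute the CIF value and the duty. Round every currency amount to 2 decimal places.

CIF value: AUD 466417.77; import duty: AUD 55970.13

CIF = EXW price + pre-shipment costs + freight + insurance
CIF = 459628.79 + 300.01 + 243.82 + 756.94 + 4956.89 + 531.32 = 466417.77
Import duty = 466417.77 × 12% = 55970.13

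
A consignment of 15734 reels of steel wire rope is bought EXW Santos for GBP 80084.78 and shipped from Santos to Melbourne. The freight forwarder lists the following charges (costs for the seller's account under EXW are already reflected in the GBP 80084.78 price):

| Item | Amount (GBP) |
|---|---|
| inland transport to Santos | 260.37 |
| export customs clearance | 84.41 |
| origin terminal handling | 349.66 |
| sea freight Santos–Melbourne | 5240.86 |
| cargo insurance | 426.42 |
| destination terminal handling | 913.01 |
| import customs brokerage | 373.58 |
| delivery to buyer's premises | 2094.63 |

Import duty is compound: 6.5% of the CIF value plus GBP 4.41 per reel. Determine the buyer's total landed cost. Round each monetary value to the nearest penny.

Total landed cost: GBP 164833.68

EXW: the seller makes goods available at their premises; the buyer bears all onward costs.
CIF value = EXW price + inland to port + export clearance + origin terminal + freight + insurance = 80084.78 + 260.37 + 84.41 + 349.66 + 5240.86 + 426.42 = 86446.50
Ad valorem component: 86446.50 × 6.5% = 5619.02
Specific component: 15734 × 4.41 = 69386.94
Import duty = 5619.02 + 69386.94 = 75005.96
Buyer bears: inland to port 260.37 + export clearance 84.41 + origin terminal 349.66 + freight 5240.86 + insurance 426.42 + destination terminal 913.01 + brokerage 373.58 + delivery 2094.63 + duty 75005.96 = 84748.90
Landed cost = invoice 80084.78 + 84748.90 = 164833.68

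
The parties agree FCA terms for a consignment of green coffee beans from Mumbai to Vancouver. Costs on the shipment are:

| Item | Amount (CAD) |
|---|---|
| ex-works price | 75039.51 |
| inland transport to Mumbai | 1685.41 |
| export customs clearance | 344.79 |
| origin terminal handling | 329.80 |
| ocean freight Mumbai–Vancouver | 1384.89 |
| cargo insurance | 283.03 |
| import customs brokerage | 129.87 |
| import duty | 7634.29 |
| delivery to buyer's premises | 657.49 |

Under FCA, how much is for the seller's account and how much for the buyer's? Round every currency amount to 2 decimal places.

Seller: CAD 77069.71; buyer: CAD 10419.37

FCA: the seller delivers export-cleared goods to the carrier; the buyer bears costs from that point.
Seller's account: goods 75039.51 + inland to port 1685.41 + export clearance 344.79 = 77069.71
Buyer's account: origin terminal 329.80 + freight 1384.89 + insurance 283.03 + brokerage 129.87 + duty 7634.29 + delivery 657.49 = 10419.37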